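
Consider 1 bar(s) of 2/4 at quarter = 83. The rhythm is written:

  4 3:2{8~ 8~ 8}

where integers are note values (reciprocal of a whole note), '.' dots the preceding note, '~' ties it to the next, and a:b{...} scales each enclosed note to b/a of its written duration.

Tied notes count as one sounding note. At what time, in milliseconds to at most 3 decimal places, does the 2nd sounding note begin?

note 2 onset = 1b = 722.892ms

1. 0.0ms @ 0 + 722.892ms (1)
2. 722.892ms @ 1 + 722.892ms (1)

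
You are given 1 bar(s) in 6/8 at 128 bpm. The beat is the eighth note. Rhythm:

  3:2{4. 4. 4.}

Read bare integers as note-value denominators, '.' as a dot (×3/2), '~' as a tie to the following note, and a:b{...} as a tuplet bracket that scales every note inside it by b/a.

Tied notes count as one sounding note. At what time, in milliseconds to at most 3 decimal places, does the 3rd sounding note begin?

note 3 onset = 4b = 1875.0ms

1. 0.0ms @ 0 + 937.5ms (2)
2. 937.5ms @ 2 + 937.5ms (2)
3. 1875.0ms @ 4 + 937.5ms (2)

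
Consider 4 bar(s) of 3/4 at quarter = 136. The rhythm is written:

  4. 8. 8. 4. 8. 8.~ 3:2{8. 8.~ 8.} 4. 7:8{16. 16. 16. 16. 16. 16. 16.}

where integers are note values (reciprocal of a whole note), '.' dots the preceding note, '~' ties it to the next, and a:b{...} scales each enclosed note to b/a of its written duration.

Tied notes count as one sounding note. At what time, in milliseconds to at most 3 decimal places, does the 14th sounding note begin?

note 14 onset = 78/7b = 4915.966ms

1. 0.0ms @ 0 + 661.765ms (3/2)
2. 661.765ms @ 3/2 + 330.882ms (3/4)
3. 992.647ms @ 9/4 + 330.882ms (3/4)
4. 1323.529ms @ 3 + 661.765ms (3/2)
5. 1985.294ms @ 9/2 + 330.882ms (3/4)
6. 2316.176ms @ 21/4 + 551.471ms (5/4)
7. 2867.647ms @ 13/2 + 441.176ms (1)
8. 3308.824ms @ 15/2 + 661.765ms (3/2)
9. 3970.588ms @ 9 + 189.076ms (3/7)
10. 4159.664ms @ 66/7 + 189.076ms (3/7)
11. 4348.739ms @ 69/7 + 189.076ms (3/7)
12. 4537.815ms @ 72/7 + 189.076ms (3/7)
13. 4726.891ms @ 75/7 + 189.076ms (3/7)
14. 4915.966ms @ 78/7 + 189.076ms (3/7)
15. 5105.042ms @ 81/7 + 189.076ms (3/7)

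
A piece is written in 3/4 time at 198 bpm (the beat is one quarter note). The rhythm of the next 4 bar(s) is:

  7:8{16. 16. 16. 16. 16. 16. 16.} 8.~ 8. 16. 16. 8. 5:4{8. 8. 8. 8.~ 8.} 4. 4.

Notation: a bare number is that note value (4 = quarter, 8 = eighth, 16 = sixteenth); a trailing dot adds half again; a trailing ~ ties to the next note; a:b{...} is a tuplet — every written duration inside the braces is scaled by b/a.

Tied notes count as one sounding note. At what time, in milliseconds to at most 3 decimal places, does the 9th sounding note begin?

1. 0.0ms @ 0 + 129.87ms (3/7)
2. 129.87ms @ 3/7 + 129.87ms (3/7)
3. 259.74ms @ 6/7 + 129.87ms (3/7)
4. 389.61ms @ 9/7 + 129.87ms (3/7)
5. 519.481ms @ 12/7 + 129.87ms (3/7)
6. 649.351ms @ 15/7 + 129.87ms (3/7)
7. 779.221ms @ 18/7 + 129.87ms (3/7)
8. 909.091ms @ 3 + 454.545ms (3/2)
9. 1363.636ms @ 9/2 + 113.636ms (3/8)
10. 1477.273ms @ 39/8 + 113.636ms (3/8)
11. 1590.909ms @ 21/4 + 227.273ms (3/4)
12. 1818.182ms @ 6 + 181.818ms (3/5)
13. 2000.0ms @ 33/5 + 181.818ms (3/5)
14. 2181.818ms @ 36/5 + 181.818ms (3/5)
15. 2363.636ms @ 39/5 + 363.636ms (6/5)
16. 2727.273ms @ 9 + 454.545ms (3/2)
17. 3181.818ms @ 21/2 + 454.545ms (3/2)

note 9 onset = 9/2b = 1363.636ms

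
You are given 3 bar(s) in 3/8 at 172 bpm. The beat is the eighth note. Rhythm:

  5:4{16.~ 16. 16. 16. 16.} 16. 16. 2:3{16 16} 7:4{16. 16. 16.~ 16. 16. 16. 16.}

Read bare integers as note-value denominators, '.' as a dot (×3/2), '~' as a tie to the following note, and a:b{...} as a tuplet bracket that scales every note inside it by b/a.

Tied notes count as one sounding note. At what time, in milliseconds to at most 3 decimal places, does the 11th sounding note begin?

note 11 onset = 48/7b = 2392.027ms

1. 0.0ms @ 0 + 418.605ms (6/5)
2. 418.605ms @ 6/5 + 209.302ms (3/5)
3. 627.907ms @ 9/5 + 209.302ms (3/5)
4. 837.209ms @ 12/5 + 209.302ms (3/5)
5. 1046.512ms @ 3 + 261.628ms (3/4)
6. 1308.14ms @ 15/4 + 261.628ms (3/4)
7. 1569.767ms @ 9/2 + 261.628ms (3/4)
8. 1831.395ms @ 21/4 + 261.628ms (3/4)
9. 2093.023ms @ 6 + 149.502ms (3/7)
10. 2242.525ms @ 45/7 + 149.502ms (3/7)
11. 2392.027ms @ 48/7 + 299.003ms (6/7)
12. 2691.03ms @ 54/7 + 149.502ms (3/7)
13. 2840.532ms @ 57/7 + 149.502ms (3/7)
14. 2990.033ms @ 60/7 + 149.502ms (3/7)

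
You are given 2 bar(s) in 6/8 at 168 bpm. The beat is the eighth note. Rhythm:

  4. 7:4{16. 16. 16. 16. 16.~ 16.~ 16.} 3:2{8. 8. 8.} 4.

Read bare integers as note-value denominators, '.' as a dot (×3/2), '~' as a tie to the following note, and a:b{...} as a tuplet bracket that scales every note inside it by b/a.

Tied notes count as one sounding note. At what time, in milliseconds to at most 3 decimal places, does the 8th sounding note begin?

note 8 onset = 7b = 2500.0ms

1. 0.0ms @ 0 + 1071.429ms (3)
2. 1071.429ms @ 3 + 153.061ms (3/7)
3. 1224.49ms @ 24/7 + 153.061ms (3/7)
4. 1377.551ms @ 27/7 + 153.061ms (3/7)
5. 1530.612ms @ 30/7 + 153.061ms (3/7)
6. 1683.673ms @ 33/7 + 459.184ms (9/7)
7. 2142.857ms @ 6 + 357.143ms (1)
8. 2500.0ms @ 7 + 357.143ms (1)
9. 2857.143ms @ 8 + 357.143ms (1)
10. 3214.286ms @ 9 + 1071.429ms (3)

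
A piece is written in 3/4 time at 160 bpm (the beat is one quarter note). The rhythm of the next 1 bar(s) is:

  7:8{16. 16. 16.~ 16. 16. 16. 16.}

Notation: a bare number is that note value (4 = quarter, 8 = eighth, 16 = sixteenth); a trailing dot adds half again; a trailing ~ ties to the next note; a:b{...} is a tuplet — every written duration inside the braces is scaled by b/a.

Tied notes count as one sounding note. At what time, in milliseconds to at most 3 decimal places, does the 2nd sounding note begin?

note 2 onset = 3/7b = 160.714ms

1. 0.0ms @ 0 + 160.714ms (3/7)
2. 160.714ms @ 3/7 + 160.714ms (3/7)
3. 321.429ms @ 6/7 + 321.429ms (6/7)
4. 642.857ms @ 12/7 + 160.714ms (3/7)
5. 803.571ms @ 15/7 + 160.714ms (3/7)
6. 964.286ms @ 18/7 + 160.714ms (3/7)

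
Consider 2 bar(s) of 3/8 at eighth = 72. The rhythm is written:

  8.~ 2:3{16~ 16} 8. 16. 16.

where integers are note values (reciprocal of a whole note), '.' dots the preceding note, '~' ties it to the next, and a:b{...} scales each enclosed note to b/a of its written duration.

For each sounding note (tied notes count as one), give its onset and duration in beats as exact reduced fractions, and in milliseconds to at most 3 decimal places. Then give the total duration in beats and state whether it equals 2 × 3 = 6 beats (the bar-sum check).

1) 0.0ms=0b +2500.0ms=3b
2) 2500.0ms=3b +1250.0ms=3/2b
3) 3750.0ms=9/2b +625.0ms=3/4b
4) 4375.0ms=21/4b +625.0ms=3/4b
Σ=6b of 6 (72bpm 3/8) — PASS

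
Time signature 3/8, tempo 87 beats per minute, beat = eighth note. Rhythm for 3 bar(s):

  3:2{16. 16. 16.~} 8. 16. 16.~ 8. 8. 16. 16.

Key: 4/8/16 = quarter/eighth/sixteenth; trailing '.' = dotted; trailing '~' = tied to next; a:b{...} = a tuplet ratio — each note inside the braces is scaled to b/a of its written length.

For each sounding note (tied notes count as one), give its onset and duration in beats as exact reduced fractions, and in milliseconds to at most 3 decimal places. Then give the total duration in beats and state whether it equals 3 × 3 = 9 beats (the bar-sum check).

1) 0.0ms=0b +344.828ms=1/2b
2) 344.828ms=1/2b +344.828ms=1/2b
3) 689.655ms=1b +1379.31ms=2b
4) 2068.966ms=3b +517.241ms=3/4b
5) 2586.207ms=15/4b +1551.724ms=9/4b
6) 4137.931ms=6b +1034.483ms=3/2b
7) 5172.414ms=15/2b +517.241ms=3/4b
8) 5689.655ms=33/4b +517.241ms=3/4b
Σ=9b of 9 (87bpm 3/8) — PASS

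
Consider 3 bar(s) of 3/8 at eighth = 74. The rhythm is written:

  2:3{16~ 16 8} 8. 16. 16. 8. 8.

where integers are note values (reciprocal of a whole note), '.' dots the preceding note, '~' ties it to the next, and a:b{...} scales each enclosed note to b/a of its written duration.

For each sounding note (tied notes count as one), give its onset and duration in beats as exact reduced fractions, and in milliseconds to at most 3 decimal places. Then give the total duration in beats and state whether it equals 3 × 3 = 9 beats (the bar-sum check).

1) 0.0ms=0b +1216.216ms=3/2b
2) 1216.216ms=3/2b +1216.216ms=3/2b
3) 2432.432ms=3b +1216.216ms=3/2b
4) 3648.649ms=9/2b +608.108ms=3/4b
5) 4256.757ms=21/4b +608.108ms=3/4b
6) 4864.865ms=6b +1216.216ms=3/2b
7) 6081.081ms=15/2b +1216.216ms=3/2b
Σ=9b of 9 (74bpm 3/8) — PASS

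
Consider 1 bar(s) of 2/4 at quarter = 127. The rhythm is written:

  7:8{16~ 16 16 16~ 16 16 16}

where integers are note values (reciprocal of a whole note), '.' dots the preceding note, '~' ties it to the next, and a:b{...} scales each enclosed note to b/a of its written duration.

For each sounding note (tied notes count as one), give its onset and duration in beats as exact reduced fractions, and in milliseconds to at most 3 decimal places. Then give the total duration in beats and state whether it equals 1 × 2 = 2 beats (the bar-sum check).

1) 0.0ms=0b +269.966ms=4/7b
2) 269.966ms=4/7b +134.983ms=2/7b
3) 404.949ms=6/7b +269.966ms=4/7b
4) 674.916ms=10/7b +134.983ms=2/7b
5) 809.899ms=12/7b +134.983ms=2/7b
Σ=2b of 2 (127bpm 2/4) — PASS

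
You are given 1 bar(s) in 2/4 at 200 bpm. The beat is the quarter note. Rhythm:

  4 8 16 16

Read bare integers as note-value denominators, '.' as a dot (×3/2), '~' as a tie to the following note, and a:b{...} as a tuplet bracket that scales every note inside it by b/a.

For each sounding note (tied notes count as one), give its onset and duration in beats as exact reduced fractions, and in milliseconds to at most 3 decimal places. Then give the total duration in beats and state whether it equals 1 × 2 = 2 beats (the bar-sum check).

1) 0.0ms=0b +300.0ms=1b
2) 300.0ms=1b +150.0ms=1/2b
3) 450.0ms=3/2b +75.0ms=1/4b
4) 525.0ms=7/4b +75.0ms=1/4b
Σ=2b of 2 (200bpm 2/4) — PASS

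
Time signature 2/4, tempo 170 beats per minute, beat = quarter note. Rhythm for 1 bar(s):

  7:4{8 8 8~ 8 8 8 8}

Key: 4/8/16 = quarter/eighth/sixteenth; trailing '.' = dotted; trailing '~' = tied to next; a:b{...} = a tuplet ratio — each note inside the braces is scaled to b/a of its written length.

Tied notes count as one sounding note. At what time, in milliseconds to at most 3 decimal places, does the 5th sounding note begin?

1. 0.0ms @ 0 + 100.84ms (2/7)
2. 100.84ms @ 2/7 + 100.84ms (2/7)
3. 201.681ms @ 4/7 + 201.681ms (4/7)
4. 403.361ms @ 8/7 + 100.84ms (2/7)
5. 504.202ms @ 10/7 + 100.84ms (2/7)
6. 605.042ms @ 12/7 + 100.84ms (2/7)

note 5 onset = 10/7b = 504.202ms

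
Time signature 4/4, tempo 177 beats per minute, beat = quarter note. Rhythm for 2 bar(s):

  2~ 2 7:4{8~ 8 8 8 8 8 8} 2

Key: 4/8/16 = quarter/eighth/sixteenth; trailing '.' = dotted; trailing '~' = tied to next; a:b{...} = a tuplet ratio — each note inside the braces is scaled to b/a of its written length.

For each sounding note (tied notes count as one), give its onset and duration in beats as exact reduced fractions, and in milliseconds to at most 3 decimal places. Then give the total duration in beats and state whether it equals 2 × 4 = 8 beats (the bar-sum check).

1) 0.0ms=0b +1355.932ms=4b
2) 1355.932ms=4b +193.705ms=4/7b
3) 1549.637ms=32/7b +96.852ms=2/7b
4) 1646.489ms=34/7b +96.852ms=2/7b
5) 1743.341ms=36/7b +96.852ms=2/7b
6) 1840.194ms=38/7b +96.852ms=2/7b
7) 1937.046ms=40/7b +96.852ms=2/7b
8) 2033.898ms=6b +677.966ms=2b
Σ=8b of 8 (177bpm 4/4) — PASS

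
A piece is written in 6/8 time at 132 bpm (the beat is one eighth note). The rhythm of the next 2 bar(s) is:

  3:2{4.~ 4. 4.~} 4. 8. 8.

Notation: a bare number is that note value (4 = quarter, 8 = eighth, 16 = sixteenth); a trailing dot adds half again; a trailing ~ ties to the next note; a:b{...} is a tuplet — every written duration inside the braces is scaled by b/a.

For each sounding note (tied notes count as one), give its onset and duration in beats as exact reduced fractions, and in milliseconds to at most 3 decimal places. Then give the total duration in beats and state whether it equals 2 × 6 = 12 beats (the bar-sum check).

1) 0.0ms=0b +1818.182ms=4b
2) 1818.182ms=4b +2272.727ms=5b
3) 4090.909ms=9b +681.818ms=3/2b
4) 4772.727ms=21/2b +681.818ms=3/2b
Σ=12b of 12 (132bpm 6/8) — PASS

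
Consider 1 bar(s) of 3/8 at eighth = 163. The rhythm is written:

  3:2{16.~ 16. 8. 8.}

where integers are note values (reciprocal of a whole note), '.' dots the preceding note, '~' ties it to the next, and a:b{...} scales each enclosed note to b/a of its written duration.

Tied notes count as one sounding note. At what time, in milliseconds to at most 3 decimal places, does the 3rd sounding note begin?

1. 0.0ms @ 0 + 368.098ms (1)
2. 368.098ms @ 1 + 368.098ms (1)
3. 736.196ms @ 2 + 368.098ms (1)

note 3 onset = 2b = 736.196ms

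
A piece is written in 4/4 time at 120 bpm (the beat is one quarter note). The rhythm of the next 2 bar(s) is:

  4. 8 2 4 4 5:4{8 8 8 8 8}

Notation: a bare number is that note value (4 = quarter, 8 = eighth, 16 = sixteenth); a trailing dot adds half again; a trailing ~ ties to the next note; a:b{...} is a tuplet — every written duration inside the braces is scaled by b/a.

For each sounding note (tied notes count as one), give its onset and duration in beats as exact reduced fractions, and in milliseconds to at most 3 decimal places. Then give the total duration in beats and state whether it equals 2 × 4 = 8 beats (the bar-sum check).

1) 0.0ms=0b +750.0ms=3/2b
2) 750.0ms=3/2b +250.0ms=1/2b
3) 1000.0ms=2b +1000.0ms=2b
4) 2000.0ms=4b +500.0ms=1b
5) 2500.0ms=5b +500.0ms=1b
6) 3000.0ms=6b +200.0ms=2/5b
7) 3200.0ms=32/5b +200.0ms=2/5b
8) 3400.0ms=34/5b +200.0ms=2/5b
9) 3600.0ms=36/5b +200.0ms=2/5b
10) 3800.0ms=38/5b +200.0ms=2/5b
Σ=8b of 8 (120bpm 4/4) — PASS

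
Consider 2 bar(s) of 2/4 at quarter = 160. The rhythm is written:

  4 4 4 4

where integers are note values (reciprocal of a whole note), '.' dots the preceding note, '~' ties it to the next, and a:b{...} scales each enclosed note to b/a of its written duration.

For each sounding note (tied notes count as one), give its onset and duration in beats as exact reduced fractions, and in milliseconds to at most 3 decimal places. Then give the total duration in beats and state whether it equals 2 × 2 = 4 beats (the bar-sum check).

1) 0.0ms=0b +375.0ms=1b
2) 375.0ms=1b +375.0ms=1b
3) 750.0ms=2b +375.0ms=1b
4) 1125.0ms=3b +375.0ms=1b
Σ=4b of 4 (160bpm 2/4) — PASS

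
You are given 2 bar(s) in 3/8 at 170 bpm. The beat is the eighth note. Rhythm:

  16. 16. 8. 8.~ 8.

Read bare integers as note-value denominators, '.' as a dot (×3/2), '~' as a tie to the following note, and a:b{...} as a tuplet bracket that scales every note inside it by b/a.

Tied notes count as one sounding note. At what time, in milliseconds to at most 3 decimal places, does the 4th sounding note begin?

note 4 onset = 3b = 1058.824ms

1. 0.0ms @ 0 + 264.706ms (3/4)
2. 264.706ms @ 3/4 + 264.706ms (3/4)
3. 529.412ms @ 3/2 + 529.412ms (3/2)
4. 1058.824ms @ 3 + 1058.824ms (3)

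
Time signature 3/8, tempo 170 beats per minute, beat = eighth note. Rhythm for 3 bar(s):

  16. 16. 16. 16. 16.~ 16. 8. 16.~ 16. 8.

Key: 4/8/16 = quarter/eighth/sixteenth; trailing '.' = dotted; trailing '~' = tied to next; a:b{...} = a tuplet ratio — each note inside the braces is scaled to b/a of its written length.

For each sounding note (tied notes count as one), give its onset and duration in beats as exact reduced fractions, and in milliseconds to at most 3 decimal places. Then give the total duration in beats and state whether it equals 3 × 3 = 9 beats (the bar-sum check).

1) 0.0ms=0b +264.706ms=3/4b
2) 264.706ms=3/4b +264.706ms=3/4b
3) 529.412ms=3/2b +264.706ms=3/4b
4) 794.118ms=9/4b +264.706ms=3/4b
5) 1058.824ms=3b +529.412ms=3/2b
6) 1588.235ms=9/2b +529.412ms=3/2b
7) 2117.647ms=6b +529.412ms=3/2b
8) 2647.059ms=15/2b +529.412ms=3/2b
Σ=9b of 9 (170bpm 3/8) — PASS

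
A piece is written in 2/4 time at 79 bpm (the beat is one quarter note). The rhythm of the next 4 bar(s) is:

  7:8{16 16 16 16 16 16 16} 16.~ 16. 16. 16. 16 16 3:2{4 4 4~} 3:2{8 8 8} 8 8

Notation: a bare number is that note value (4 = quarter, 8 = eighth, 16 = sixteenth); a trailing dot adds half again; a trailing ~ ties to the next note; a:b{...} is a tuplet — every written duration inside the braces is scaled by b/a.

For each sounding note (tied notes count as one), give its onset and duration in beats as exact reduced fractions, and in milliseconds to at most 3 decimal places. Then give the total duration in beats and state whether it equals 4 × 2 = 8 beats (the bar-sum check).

1) 0.0ms=0b +216.998ms=2/7b
2) 216.998ms=2/7b +216.998ms=2/7b
3) 433.996ms=4/7b +216.998ms=2/7b
4) 650.995ms=6/7b +216.998ms=2/7b
5) 867.993ms=8/7b +216.998ms=2/7b
6) 1084.991ms=10/7b +216.998ms=2/7b
7) 1301.989ms=12/7b +216.998ms=2/7b
8) 1518.987ms=2b +569.62ms=3/4b
9) 2088.608ms=11/4b +284.81ms=3/8b
10) 2373.418ms=25/8b +284.81ms=3/8b
11) 2658.228ms=7/2b +189.873ms=1/4b
12) 2848.101ms=15/4b +189.873ms=1/4b
13) 3037.975ms=4b +506.329ms=2/3b
14) 3544.304ms=14/3b +506.329ms=2/3b
15) 4050.633ms=16/3b +759.494ms=1b
16) 4810.127ms=19/3b +253.165ms=1/3b
17) 5063.291ms=20/3b +253.165ms=1/3b
18) 5316.456ms=7b +379.747ms=1/2b
19) 5696.203ms=15/2b +379.747ms=1/2b
Σ=8b of 8 (79bpm 2/4) — PASS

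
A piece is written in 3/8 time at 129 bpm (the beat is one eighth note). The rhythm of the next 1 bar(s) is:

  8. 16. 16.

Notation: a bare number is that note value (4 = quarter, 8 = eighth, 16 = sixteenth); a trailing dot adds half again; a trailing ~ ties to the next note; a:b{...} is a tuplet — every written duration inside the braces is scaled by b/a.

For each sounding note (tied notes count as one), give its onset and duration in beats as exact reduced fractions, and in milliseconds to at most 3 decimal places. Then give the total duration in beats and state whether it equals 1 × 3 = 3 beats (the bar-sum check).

1) 0.0ms=0b +697.674ms=3/2b
2) 697.674ms=3/2b +348.837ms=3/4b
3) 1046.512ms=9/4b +348.837ms=3/4b
Σ=3b of 3 (129bpm 3/8) — PASS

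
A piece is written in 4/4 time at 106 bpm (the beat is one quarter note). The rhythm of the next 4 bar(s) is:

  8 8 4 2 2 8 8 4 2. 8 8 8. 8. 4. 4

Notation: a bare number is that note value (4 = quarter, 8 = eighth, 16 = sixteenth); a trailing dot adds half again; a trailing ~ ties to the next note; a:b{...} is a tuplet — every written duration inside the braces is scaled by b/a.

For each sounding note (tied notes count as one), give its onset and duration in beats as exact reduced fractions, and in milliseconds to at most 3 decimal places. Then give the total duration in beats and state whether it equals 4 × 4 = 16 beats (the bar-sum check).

1) 0.0ms=0b +283.019ms=1/2b
2) 283.019ms=1/2b +283.019ms=1/2b
3) 566.038ms=1b +566.038ms=1b
4) 1132.075ms=2b +1132.075ms=2b
5) 2264.151ms=4b +1132.075ms=2b
6) 3396.226ms=6b +283.019ms=1/2b
7) 3679.245ms=13/2b +283.019ms=1/2b
8) 3962.264ms=7b +566.038ms=1b
9) 4528.302ms=8b +1698.113ms=3b
10) 6226.415ms=11b +283.019ms=1/2b
11) 6509.434ms=23/2b +283.019ms=1/2b
12) 6792.453ms=12b +424.528ms=3/4b
13) 7216.981ms=51/4b +424.528ms=3/4b
14) 7641.509ms=27/2b +849.057ms=3/2b
15) 8490.566ms=15b +566.038ms=1b
Σ=16b of 16 (106bpm 4/4) — PASS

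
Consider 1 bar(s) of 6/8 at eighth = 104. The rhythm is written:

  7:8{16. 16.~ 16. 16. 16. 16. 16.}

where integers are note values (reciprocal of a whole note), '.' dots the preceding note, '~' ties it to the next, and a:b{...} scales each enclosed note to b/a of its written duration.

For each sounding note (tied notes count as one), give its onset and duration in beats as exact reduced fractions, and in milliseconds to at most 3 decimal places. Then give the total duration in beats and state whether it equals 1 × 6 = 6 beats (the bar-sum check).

1) 0.0ms=0b +494.505ms=6/7b
2) 494.505ms=6/7b +989.011ms=12/7b
3) 1483.516ms=18/7b +494.505ms=6/7b
4) 1978.022ms=24/7b +494.505ms=6/7b
5) 2472.527ms=30/7b +494.505ms=6/7b
6) 2967.033ms=36/7b +494.505ms=6/7b
Σ=6b of 6 (104bpm 6/8) — PASS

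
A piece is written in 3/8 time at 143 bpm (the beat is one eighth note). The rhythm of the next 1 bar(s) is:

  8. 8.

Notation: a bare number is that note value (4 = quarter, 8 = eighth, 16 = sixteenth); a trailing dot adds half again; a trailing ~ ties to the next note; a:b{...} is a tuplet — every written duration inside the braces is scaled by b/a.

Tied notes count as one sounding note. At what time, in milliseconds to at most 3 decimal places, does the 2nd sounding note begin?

note 2 onset = 3/2b = 629.371ms

1. 0.0ms @ 0 + 629.371ms (3/2)
2. 629.371ms @ 3/2 + 629.371ms (3/2)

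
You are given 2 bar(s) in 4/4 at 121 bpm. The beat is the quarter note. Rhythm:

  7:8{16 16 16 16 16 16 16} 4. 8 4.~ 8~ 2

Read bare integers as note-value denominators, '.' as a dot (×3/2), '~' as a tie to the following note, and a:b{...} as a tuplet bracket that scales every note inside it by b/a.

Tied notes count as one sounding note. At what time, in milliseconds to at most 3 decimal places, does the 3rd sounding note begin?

note 3 onset = 4/7b = 283.353ms

1. 0.0ms @ 0 + 141.677ms (2/7)
2. 141.677ms @ 2/7 + 141.677ms (2/7)
3. 283.353ms @ 4/7 + 141.677ms (2/7)
4. 425.03ms @ 6/7 + 141.677ms (2/7)
5. 566.706ms @ 8/7 + 141.677ms (2/7)
6. 708.383ms @ 10/7 + 141.677ms (2/7)
7. 850.059ms @ 12/7 + 141.677ms (2/7)
8. 991.736ms @ 2 + 743.802ms (3/2)
9. 1735.537ms @ 7/2 + 247.934ms (1/2)
10. 1983.471ms @ 4 + 1983.471ms (4)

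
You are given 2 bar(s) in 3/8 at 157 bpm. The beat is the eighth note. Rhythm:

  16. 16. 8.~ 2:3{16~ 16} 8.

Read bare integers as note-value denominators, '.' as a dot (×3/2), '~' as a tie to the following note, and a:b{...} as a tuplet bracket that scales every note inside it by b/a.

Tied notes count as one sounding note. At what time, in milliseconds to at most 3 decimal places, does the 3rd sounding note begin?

1. 0.0ms @ 0 + 286.624ms (3/4)
2. 286.624ms @ 3/4 + 286.624ms (3/4)
3. 573.248ms @ 3/2 + 1146.497ms (3)
4. 1719.745ms @ 9/2 + 573.248ms (3/2)

note 3 onset = 3/2b = 573.248ms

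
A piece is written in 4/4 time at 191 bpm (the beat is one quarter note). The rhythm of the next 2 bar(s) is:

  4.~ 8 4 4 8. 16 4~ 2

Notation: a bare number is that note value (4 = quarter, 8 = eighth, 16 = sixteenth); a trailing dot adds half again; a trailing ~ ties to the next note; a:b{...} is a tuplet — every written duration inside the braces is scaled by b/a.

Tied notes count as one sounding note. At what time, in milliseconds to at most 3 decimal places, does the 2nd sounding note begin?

note 2 onset = 2b = 628.272ms

1. 0.0ms @ 0 + 628.272ms (2)
2. 628.272ms @ 2 + 314.136ms (1)
3. 942.408ms @ 3 + 314.136ms (1)
4. 1256.545ms @ 4 + 235.602ms (3/4)
5. 1492.147ms @ 19/4 + 78.534ms (1/4)
6. 1570.681ms @ 5 + 942.408ms (3)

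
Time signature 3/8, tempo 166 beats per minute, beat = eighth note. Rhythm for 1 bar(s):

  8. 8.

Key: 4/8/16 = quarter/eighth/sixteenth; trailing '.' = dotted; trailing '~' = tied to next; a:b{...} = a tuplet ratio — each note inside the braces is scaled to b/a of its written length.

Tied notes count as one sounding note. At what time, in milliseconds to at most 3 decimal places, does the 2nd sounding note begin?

1. 0.0ms @ 0 + 542.169ms (3/2)
2. 542.169ms @ 3/2 + 542.169ms (3/2)

note 2 onset = 3/2b = 542.169ms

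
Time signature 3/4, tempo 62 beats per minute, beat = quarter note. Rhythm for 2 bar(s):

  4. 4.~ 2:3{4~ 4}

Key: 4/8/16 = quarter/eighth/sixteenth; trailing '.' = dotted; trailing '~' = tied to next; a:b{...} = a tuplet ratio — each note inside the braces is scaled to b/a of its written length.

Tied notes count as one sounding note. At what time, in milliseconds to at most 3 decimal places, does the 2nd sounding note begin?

note 2 onset = 3/2b = 1451.613ms

1. 0.0ms @ 0 + 1451.613ms (3/2)
2. 1451.613ms @ 3/2 + 4354.839ms (9/2)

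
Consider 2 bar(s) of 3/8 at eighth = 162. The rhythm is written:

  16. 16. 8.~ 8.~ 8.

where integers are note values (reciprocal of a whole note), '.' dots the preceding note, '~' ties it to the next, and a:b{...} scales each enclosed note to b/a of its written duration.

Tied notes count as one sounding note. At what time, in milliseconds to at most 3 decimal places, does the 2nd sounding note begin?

note 2 onset = 3/4b = 277.778ms

1. 0.0ms @ 0 + 277.778ms (3/4)
2. 277.778ms @ 3/4 + 277.778ms (3/4)
3. 555.556ms @ 3/2 + 1666.667ms (9/2)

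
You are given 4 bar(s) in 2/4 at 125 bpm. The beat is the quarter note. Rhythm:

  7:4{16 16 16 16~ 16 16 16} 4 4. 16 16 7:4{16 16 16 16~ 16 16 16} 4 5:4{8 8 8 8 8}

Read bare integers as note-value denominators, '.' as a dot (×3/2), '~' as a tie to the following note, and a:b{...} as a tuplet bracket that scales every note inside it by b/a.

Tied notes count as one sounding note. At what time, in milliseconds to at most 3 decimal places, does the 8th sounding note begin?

note 8 onset = 2b = 960.0ms

1. 0.0ms @ 0 + 68.571ms (1/7)
2. 68.571ms @ 1/7 + 68.571ms (1/7)
3. 137.143ms @ 2/7 + 68.571ms (1/7)
4. 205.714ms @ 3/7 + 137.143ms (2/7)
5. 342.857ms @ 5/7 + 68.571ms (1/7)
6. 411.429ms @ 6/7 + 68.571ms (1/7)
7. 480.0ms @ 1 + 480.0ms (1)
8. 960.0ms @ 2 + 720.0ms (3/2)
9. 1680.0ms @ 7/2 + 120.0ms (1/4)
10. 1800.0ms @ 15/4 + 120.0ms (1/4)
11. 1920.0ms @ 4 + 68.571ms (1/7)
12. 1988.571ms @ 29/7 + 68.571ms (1/7)
13. 2057.143ms @ 30/7 + 68.571ms (1/7)
14. 2125.714ms @ 31/7 + 137.143ms (2/7)
15. 2262.857ms @ 33/7 + 68.571ms (1/7)
16. 2331.429ms @ 34/7 + 68.571ms (1/7)
17. 2400.0ms @ 5 + 480.0ms (1)
18. 2880.0ms @ 6 + 192.0ms (2/5)
19. 3072.0ms @ 32/5 + 192.0ms (2/5)
20. 3264.0ms @ 34/5 + 192.0ms (2/5)
21. 3456.0ms @ 36/5 + 192.0ms (2/5)
22. 3648.0ms @ 38/5 + 192.0ms (2/5)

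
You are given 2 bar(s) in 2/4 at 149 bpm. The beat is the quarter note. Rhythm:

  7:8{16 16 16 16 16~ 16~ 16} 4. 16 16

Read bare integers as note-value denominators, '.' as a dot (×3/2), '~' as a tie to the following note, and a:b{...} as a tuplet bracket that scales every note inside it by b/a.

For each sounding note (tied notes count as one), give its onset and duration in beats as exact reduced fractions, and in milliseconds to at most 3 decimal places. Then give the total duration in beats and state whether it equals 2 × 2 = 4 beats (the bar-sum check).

1) 0.0ms=0b +115.053ms=2/7b
2) 115.053ms=2/7b +115.053ms=2/7b
3) 230.105ms=4/7b +115.053ms=2/7b
4) 345.158ms=6/7b +115.053ms=2/7b
5) 460.211ms=8/7b +345.158ms=6/7b
6) 805.369ms=2b +604.027ms=3/2b
7) 1409.396ms=7/2b +100.671ms=1/4b
8) 1510.067ms=15/4b +100.671ms=1/4b
Σ=4b of 4 (149bpm 2/4) — PASS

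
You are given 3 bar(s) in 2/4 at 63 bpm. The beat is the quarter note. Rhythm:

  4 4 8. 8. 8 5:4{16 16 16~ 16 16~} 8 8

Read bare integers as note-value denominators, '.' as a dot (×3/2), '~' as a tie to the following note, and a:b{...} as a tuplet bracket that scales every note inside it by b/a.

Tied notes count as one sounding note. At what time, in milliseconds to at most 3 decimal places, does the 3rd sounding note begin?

1. 0.0ms @ 0 + 952.381ms (1)
2. 952.381ms @ 1 + 952.381ms (1)
3. 1904.762ms @ 2 + 714.286ms (3/4)
4. 2619.048ms @ 11/4 + 714.286ms (3/4)
5. 3333.333ms @ 7/2 + 476.19ms (1/2)
6. 3809.524ms @ 4 + 190.476ms (1/5)
7. 4000.0ms @ 21/5 + 190.476ms (1/5)
8. 4190.476ms @ 22/5 + 380.952ms (2/5)
9. 4571.429ms @ 24/5 + 666.667ms (7/10)
10. 5238.095ms @ 11/2 + 476.19ms (1/2)

note 3 onset = 2b = 1904.762ms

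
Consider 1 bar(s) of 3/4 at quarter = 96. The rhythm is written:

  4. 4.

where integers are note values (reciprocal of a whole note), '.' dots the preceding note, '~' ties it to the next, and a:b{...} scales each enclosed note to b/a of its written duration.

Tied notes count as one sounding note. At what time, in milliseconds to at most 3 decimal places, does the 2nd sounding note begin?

note 2 onset = 3/2b = 937.5ms

1. 0.0ms @ 0 + 937.5ms (3/2)
2. 937.5ms @ 3/2 + 937.5ms (3/2)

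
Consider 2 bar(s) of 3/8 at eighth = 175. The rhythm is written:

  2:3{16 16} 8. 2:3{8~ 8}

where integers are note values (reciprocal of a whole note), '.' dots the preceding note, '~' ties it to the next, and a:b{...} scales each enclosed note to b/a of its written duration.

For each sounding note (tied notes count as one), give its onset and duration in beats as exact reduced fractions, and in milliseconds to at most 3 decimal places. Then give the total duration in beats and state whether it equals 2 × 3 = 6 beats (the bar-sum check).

1) 0.0ms=0b +257.143ms=3/4b
2) 257.143ms=3/4b +257.143ms=3/4b
3) 514.286ms=3/2b +514.286ms=3/2b
4) 1028.571ms=3b +1028.571ms=3b
Σ=6b of 6 (175bpm 3/8) — PASS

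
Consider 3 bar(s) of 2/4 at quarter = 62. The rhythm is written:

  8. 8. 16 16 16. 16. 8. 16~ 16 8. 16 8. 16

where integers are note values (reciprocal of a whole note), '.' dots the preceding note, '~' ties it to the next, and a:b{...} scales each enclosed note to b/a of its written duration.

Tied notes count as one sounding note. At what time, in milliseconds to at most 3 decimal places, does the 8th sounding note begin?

note 8 onset = 7/2b = 3387.097ms

1. 0.0ms @ 0 + 725.806ms (3/4)
2. 725.806ms @ 3/4 + 725.806ms (3/4)
3. 1451.613ms @ 3/2 + 241.935ms (1/4)
4. 1693.548ms @ 7/4 + 241.935ms (1/4)
5. 1935.484ms @ 2 + 362.903ms (3/8)
6. 2298.387ms @ 19/8 + 362.903ms (3/8)
7. 2661.29ms @ 11/4 + 725.806ms (3/4)
8. 3387.097ms @ 7/2 + 483.871ms (1/2)
9. 3870.968ms @ 4 + 725.806ms (3/4)
10. 4596.774ms @ 19/4 + 241.935ms (1/4)
11. 4838.71ms @ 5 + 725.806ms (3/4)
12. 5564.516ms @ 23/4 + 241.935ms (1/4)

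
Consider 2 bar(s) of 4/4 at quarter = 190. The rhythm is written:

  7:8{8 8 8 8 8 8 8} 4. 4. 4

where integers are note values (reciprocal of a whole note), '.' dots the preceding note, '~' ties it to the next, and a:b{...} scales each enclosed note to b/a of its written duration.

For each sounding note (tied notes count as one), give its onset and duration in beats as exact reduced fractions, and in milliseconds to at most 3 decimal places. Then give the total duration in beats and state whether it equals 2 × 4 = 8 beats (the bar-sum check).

1) 0.0ms=0b +180.451ms=4/7b
2) 180.451ms=4/7b +180.451ms=4/7b
3) 360.902ms=8/7b +180.451ms=4/7b
4) 541.353ms=12/7b +180.451ms=4/7b
5) 721.805ms=16/7b +180.451ms=4/7b
6) 902.256ms=20/7b +180.451ms=4/7b
7) 1082.707ms=24/7b +180.451ms=4/7b
8) 1263.158ms=4b +473.684ms=3/2b
9) 1736.842ms=11/2b +473.684ms=3/2b
10) 2210.526ms=7b +315.789ms=1b
Σ=8b of 8 (190bpm 4/4) — PASS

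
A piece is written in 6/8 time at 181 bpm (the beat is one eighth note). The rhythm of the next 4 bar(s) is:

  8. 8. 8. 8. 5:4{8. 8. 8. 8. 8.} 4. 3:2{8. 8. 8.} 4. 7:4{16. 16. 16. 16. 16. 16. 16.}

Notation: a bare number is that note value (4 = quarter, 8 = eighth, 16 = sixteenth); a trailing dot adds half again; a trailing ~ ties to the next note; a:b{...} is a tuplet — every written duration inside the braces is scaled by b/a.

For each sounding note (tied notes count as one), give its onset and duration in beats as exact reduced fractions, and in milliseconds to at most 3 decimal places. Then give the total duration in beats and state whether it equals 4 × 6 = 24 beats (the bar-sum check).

1) 0.0ms=0b +497.238ms=3/2b
2) 497.238ms=3/2b +497.238ms=3/2b
3) 994.475ms=3b +497.238ms=3/2b
4) 1491.713ms=9/2b +497.238ms=3/2b
5) 1988.95ms=6b +397.79ms=6/5b
6) 2386.74ms=36/5b +397.79ms=6/5b
7) 2784.53ms=42/5b +397.79ms=6/5b
8) 3182.32ms=48/5b +397.79ms=6/5b
9) 3580.11ms=54/5b +397.79ms=6/5b
10) 3977.901ms=12b +994.475ms=3b
11) 4972.376ms=15b +331.492ms=1b
12) 5303.867ms=16b +331.492ms=1b
13) 5635.359ms=17b +331.492ms=1b
14) 5966.851ms=18b +994.475ms=3b
15) 6961.326ms=21b +142.068ms=3/7b
16) 7103.394ms=150/7b +142.068ms=3/7b
17) 7245.462ms=153/7b +142.068ms=3/7b
18) 7387.53ms=156/7b +142.068ms=3/7b
19) 7529.597ms=159/7b +142.068ms=3/7b
20) 7671.665ms=162/7b +142.068ms=3/7b
21) 7813.733ms=165/7b +142.068ms=3/7b
Σ=24b of 24 (181bpm 6/8) — PASS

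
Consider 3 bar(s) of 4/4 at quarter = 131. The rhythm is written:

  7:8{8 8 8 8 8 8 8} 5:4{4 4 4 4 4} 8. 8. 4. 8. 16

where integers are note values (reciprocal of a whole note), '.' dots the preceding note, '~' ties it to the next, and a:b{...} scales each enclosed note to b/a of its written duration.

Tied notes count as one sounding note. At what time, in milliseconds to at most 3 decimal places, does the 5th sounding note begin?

1. 0.0ms @ 0 + 261.723ms (4/7)
2. 261.723ms @ 4/7 + 261.723ms (4/7)
3. 523.446ms @ 8/7 + 261.723ms (4/7)
4. 785.169ms @ 12/7 + 261.723ms (4/7)
5. 1046.892ms @ 16/7 + 261.723ms (4/7)
6. 1308.615ms @ 20/7 + 261.723ms (4/7)
7. 1570.338ms @ 24/7 + 261.723ms (4/7)
8. 1832.061ms @ 4 + 366.412ms (4/5)
9. 2198.473ms @ 24/5 + 366.412ms (4/5)
10. 2564.885ms @ 28/5 + 366.412ms (4/5)
11. 2931.298ms @ 32/5 + 366.412ms (4/5)
12. 3297.71ms @ 36/5 + 366.412ms (4/5)
13. 3664.122ms @ 8 + 343.511ms (3/4)
14. 4007.634ms @ 35/4 + 343.511ms (3/4)
15. 4351.145ms @ 19/2 + 687.023ms (3/2)
16. 5038.168ms @ 11 + 343.511ms (3/4)
17. 5381.679ms @ 47/4 + 114.504ms (1/4)

note 5 onset = 16/7b = 1046.892ms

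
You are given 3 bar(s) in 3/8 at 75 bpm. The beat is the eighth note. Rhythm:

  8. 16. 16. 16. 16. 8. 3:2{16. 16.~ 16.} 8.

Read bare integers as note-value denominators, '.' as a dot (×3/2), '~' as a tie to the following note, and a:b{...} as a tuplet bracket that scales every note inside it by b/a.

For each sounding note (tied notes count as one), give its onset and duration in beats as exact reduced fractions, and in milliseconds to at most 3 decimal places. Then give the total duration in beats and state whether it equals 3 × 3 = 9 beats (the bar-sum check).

1) 0.0ms=0b +1200.0ms=3/2b
2) 1200.0ms=3/2b +600.0ms=3/4b
3) 1800.0ms=9/4b +600.0ms=3/4b
4) 2400.0ms=3b +600.0ms=3/4b
5) 3000.0ms=15/4b +600.0ms=3/4b
6) 3600.0ms=9/2b +1200.0ms=3/2b
7) 4800.0ms=6b +400.0ms=1/2b
8) 5200.0ms=13/2b +800.0ms=1b
9) 6000.0ms=15/2b +1200.0ms=3/2b
Σ=9b of 9 (75bpm 3/8) — PASS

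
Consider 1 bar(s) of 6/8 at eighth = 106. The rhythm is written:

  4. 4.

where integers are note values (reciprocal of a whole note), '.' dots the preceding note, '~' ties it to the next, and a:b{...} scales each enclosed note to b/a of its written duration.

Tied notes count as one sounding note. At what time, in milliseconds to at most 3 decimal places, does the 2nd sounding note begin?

1. 0.0ms @ 0 + 1698.113ms (3)
2. 1698.113ms @ 3 + 1698.113ms (3)

note 2 onset = 3b = 1698.113ms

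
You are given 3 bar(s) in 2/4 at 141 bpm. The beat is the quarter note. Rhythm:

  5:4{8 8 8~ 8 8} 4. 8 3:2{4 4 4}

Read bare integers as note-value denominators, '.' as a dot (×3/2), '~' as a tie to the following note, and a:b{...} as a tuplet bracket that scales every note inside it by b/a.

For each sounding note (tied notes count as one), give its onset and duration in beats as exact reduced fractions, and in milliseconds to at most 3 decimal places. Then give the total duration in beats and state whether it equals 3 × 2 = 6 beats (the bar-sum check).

1) 0.0ms=0b +170.213ms=2/5b
2) 170.213ms=2/5b +170.213ms=2/5b
3) 340.426ms=4/5b +340.426ms=4/5b
4) 680.851ms=8/5b +170.213ms=2/5b
5) 851.064ms=2b +638.298ms=3/2b
6) 1489.362ms=7/2b +212.766ms=1/2b
7) 1702.128ms=4b +283.688ms=2/3b
8) 1985.816ms=14/3b +283.688ms=2/3b
9) 2269.504ms=16/3b +283.688ms=2/3b
Σ=6b of 6 (141bpm 2/4) — PASS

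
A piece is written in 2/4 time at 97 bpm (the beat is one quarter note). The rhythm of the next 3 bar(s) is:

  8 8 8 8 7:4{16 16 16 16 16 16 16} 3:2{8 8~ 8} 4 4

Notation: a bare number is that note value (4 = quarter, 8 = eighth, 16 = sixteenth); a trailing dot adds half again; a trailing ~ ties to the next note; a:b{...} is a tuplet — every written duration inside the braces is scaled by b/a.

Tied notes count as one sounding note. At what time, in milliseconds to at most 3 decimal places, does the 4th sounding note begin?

1. 0.0ms @ 0 + 309.278ms (1/2)
2. 309.278ms @ 1/2 + 309.278ms (1/2)
3. 618.557ms @ 1 + 309.278ms (1/2)
4. 927.835ms @ 3/2 + 309.278ms (1/2)
5. 1237.113ms @ 2 + 88.365ms (1/7)
6. 1325.479ms @ 15/7 + 88.365ms (1/7)
7. 1413.844ms @ 16/7 + 88.365ms (1/7)
8. 1502.209ms @ 17/7 + 88.365ms (1/7)
9. 1590.574ms @ 18/7 + 88.365ms (1/7)
10. 1678.94ms @ 19/7 + 88.365ms (1/7)
11. 1767.305ms @ 20/7 + 88.365ms (1/7)
12. 1855.67ms @ 3 + 206.186ms (1/3)
13. 2061.856ms @ 10/3 + 412.371ms (2/3)
14. 2474.227ms @ 4 + 618.557ms (1)
15. 3092.784ms @ 5 + 618.557ms (1)

note 4 onset = 3/2b = 927.835ms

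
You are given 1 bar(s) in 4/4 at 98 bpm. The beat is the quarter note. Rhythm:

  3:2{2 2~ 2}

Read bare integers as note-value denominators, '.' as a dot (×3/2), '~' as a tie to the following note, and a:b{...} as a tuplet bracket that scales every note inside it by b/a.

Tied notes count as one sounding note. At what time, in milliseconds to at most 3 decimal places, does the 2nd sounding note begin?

1. 0.0ms @ 0 + 816.327ms (4/3)
2. 816.327ms @ 4/3 + 1632.653ms (8/3)

note 2 onset = 4/3b = 816.327ms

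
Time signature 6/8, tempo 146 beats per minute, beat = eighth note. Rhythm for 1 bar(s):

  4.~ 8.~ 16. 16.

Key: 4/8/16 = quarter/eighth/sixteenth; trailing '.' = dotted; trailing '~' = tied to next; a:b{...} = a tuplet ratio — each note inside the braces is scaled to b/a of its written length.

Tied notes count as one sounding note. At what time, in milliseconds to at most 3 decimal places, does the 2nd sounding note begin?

1. 0.0ms @ 0 + 2157.534ms (21/4)
2. 2157.534ms @ 21/4 + 308.219ms (3/4)

note 2 onset = 21/4b = 2157.534ms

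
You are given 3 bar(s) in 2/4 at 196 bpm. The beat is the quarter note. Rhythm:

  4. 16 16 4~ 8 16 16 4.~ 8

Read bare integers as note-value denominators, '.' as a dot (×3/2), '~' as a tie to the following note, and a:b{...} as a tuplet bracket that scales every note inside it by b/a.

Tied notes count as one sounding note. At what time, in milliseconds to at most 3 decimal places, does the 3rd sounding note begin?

1. 0.0ms @ 0 + 459.184ms (3/2)
2. 459.184ms @ 3/2 + 76.531ms (1/4)
3. 535.714ms @ 7/4 + 76.531ms (1/4)
4. 612.245ms @ 2 + 459.184ms (3/2)
5. 1071.429ms @ 7/2 + 76.531ms (1/4)
6. 1147.959ms @ 15/4 + 76.531ms (1/4)
7. 1224.49ms @ 4 + 612.245ms (2)

note 3 onset = 7/4b = 535.714ms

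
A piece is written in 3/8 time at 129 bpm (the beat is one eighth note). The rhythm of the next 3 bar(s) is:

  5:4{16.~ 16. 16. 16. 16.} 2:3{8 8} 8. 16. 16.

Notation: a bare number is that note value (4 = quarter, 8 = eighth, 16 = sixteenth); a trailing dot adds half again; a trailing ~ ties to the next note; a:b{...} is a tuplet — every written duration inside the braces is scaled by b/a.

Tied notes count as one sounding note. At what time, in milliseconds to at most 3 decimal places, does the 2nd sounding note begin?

1. 0.0ms @ 0 + 558.14ms (6/5)
2. 558.14ms @ 6/5 + 279.07ms (3/5)
3. 837.209ms @ 9/5 + 279.07ms (3/5)
4. 1116.279ms @ 12/5 + 279.07ms (3/5)
5. 1395.349ms @ 3 + 697.674ms (3/2)
6. 2093.023ms @ 9/2 + 697.674ms (3/2)
7. 2790.698ms @ 6 + 697.674ms (3/2)
8. 3488.372ms @ 15/2 + 348.837ms (3/4)
9. 3837.209ms @ 33/4 + 348.837ms (3/4)

note 2 onset = 6/5b = 558.14ms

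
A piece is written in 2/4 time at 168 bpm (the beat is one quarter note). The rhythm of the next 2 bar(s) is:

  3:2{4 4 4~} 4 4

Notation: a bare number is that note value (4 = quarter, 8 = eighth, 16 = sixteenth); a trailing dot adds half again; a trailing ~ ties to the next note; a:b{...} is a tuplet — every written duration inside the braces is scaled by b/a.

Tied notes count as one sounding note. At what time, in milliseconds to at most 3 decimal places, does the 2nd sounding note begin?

note 2 onset = 2/3b = 238.095ms

1. 0.0ms @ 0 + 238.095ms (2/3)
2. 238.095ms @ 2/3 + 238.095ms (2/3)
3. 476.19ms @ 4/3 + 595.238ms (5/3)
4. 1071.429ms @ 3 + 357.143ms (1)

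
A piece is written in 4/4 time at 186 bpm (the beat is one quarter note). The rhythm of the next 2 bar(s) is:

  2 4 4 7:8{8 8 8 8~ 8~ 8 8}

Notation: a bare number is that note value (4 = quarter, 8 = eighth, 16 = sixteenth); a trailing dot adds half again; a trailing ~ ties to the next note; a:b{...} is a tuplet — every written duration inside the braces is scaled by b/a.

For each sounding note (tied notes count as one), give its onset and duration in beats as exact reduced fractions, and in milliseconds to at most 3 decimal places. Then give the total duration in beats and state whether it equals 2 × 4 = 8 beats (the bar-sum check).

1) 0.0ms=0b +645.161ms=2b
2) 645.161ms=2b +322.581ms=1b
3) 967.742ms=3b +322.581ms=1b
4) 1290.323ms=4b +184.332ms=4/7b
5) 1474.654ms=32/7b +184.332ms=4/7b
6) 1658.986ms=36/7b +184.332ms=4/7b
7) 1843.318ms=40/7b +552.995ms=12/7b
8) 2396.313ms=52/7b +184.332ms=4/7b
Σ=8b of 8 (186bpm 4/4) — PASS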